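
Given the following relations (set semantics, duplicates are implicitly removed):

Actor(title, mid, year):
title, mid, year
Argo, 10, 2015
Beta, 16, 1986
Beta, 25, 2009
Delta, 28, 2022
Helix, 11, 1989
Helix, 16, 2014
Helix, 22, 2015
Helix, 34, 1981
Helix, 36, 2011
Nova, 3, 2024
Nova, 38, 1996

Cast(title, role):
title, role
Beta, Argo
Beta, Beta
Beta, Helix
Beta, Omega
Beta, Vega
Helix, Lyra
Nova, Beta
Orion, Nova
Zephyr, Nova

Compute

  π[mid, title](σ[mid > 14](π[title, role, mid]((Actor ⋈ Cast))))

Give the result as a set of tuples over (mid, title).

{(16, Beta), (16, Helix), (22, Helix), (25, Beta), (34, Helix), (36, Helix), (38, Nova)}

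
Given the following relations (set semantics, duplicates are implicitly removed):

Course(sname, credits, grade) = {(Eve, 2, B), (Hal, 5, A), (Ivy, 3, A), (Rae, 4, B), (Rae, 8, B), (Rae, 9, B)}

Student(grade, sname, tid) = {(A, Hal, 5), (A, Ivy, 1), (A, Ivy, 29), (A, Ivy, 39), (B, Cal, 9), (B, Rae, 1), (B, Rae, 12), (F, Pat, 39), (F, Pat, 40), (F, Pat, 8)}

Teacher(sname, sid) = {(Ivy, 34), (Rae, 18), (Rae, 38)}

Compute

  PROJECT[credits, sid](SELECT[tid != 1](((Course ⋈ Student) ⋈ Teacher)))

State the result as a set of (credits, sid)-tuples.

{(3, 34), (4, 18), (4, 38), (8, 18), (8, 38), (9, 18), (9, 38)}

Course ⋈ Student (natural join on sname, grade): {(Hal, 5, A, 5), (Ivy, 3, A, 1), (Ivy, 3, A, 29), (Ivy, 3, A, 39), (Rae, 4, B, 1), (Rae, 4, B, 12), (Rae, 8, B, 1), (Rae, 8, B, 12), (Rae, 9, B, 1), (Rae, 9, B, 12)}
(Course ⋈ Student) ⋈ Teacher (natural join on sname): {(Ivy, 3, A, 1, 34), (Ivy, 3, A, 29, 34), (Ivy, 3, A, 39, 34), (Rae, 4, B, 1, 18), (Rae, 4, B, 1, 38), (Rae, 4, B, 12, 18), (Rae, 4, B, 12, 38), (Rae, 8, B, 1, 18), (Rae, 8, B, 1, 38), (Rae, 8, B, 12, 18), (Rae, 8, B, 12, 38), (Rae, 9, B, 1, 18), (Rae, 9, B, 1, 38), (Rae, 9, B, 12, 18), (Rae, 9, B, 12, 38)}
Filtering on tid != 1 leaves {(Ivy, 3, A, 29, 34), (Ivy, 3, A, 39, 34), (Rae, 4, B, 12, 18), (Rae, 4, B, 12, 38), (Rae, 8, B, 12, 18), (Rae, 8, B, 12, 38), (Rae, 9, B, 12, 18), (Rae, 9, B, 12, 38)}.
π[credits, sid]: project onto (credits, sid) (1 duplicate(s) eliminated) → {(3, 34), (4, 18), (4, 38), (8, 18), (8, 38), (9, 18), (9, 38)}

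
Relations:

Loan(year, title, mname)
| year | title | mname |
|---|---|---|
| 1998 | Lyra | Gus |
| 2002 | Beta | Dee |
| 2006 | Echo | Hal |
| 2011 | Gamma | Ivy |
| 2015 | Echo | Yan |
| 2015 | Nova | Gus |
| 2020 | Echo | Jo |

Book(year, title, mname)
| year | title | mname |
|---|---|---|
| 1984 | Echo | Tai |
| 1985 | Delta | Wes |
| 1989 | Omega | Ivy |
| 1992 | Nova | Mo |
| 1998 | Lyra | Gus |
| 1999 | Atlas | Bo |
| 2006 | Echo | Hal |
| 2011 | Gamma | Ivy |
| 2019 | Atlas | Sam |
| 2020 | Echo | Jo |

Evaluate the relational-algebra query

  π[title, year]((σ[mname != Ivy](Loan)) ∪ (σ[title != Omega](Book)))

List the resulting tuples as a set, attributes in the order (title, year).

{(Atlas, 1999), (Atlas, 2019), (Beta, 2002), (Delta, 1985), (Echo, 1984), (Echo, 2006), (Echo, 2015), (Echo, 2020), (Gamma, 2011), (Lyra, 1998), (Nova, 1992), (Nova, 2015)}

σ[mname != Ivy]: keep tuples satisfying mname != Ivy → {(1998, Lyra, Gus), (2002, Beta, Dee), (2006, Echo, Hal), (2015, Echo, Yan), (2015, Nova, Gus), (2020, Echo, Jo)}
σ[title != Omega]: keep tuples satisfying title != Omega → {(1984, Echo, Tai), (1985, Delta, Wes), (1992, Nova, Mo), (1998, Lyra, Gus), (1999, Atlas, Bo), (2006, Echo, Hal), (2011, Gamma, Ivy), (2019, Atlas, Sam), (2020, Echo, Jo)}
Set union of the two operands is {(1984, Echo, Tai), (1985, Delta, Wes), (1992, Nova, Mo), (1998, Lyra, Gus), (1999, Atlas, Bo), (2002, Beta, Dee), (2006, Echo, Hal), (2011, Gamma, Ivy), (2015, Echo, Yan), (2015, Nova, Gus), (2019, Atlas, Sam), (2020, Echo, Jo)}.
π[title, year]: project onto (title, year) → {(Atlas, 1999), (Atlas, 2019), (Beta, 2002), (Delta, 1985), (Echo, 1984), (Echo, 2006), (Echo, 2015), (Echo, 2020), (Gamma, 2011), (Lyra, 1998), (Nova, 1992), (Nova, 2015)}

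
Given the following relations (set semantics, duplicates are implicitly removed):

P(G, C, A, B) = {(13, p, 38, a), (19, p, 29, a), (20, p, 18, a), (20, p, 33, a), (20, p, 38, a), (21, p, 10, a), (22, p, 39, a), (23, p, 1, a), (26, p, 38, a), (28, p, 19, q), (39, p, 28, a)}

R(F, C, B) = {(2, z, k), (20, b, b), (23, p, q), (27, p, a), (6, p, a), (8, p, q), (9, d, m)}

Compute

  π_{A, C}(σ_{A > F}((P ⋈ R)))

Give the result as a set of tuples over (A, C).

{(10, p), (18, p), (19, p), (28, p), (29, p), (33, p), (38, p), (39, p)}

P ⋈ R (natural join on C, B): {(13, p, 38, a, 27), (13, p, 38, a, 6), (19, p, 29, a, 27), (19, p, 29, a, 6), (20, p, 18, a, 27), (20, p, 18, a, 6), (20, p, 33, a, 27), (20, p, 33, a, 6), (20, p, 38, a, 27), (20, p, 38, a, 6), (21, p, 10, a, 27), (21, p, 10, a, 6), (22, p, 39, a, 27), (22, p, 39, a, 6), (23, p, 1, a, 27), (23, p, 1, a, 6), (26, p, 38, a, 27), (26, p, 38, a, 6), (28, p, 19, q, 23), (28, p, 19, q, 8), (39, p, 28, a, 27), (39, p, 28, a, 6)}
Filtering on A > F leaves {(13, p, 38, a, 27), (13, p, 38, a, 6), (19, p, 29, a, 27), (19, p, 29, a, 6), (20, p, 18, a, 6), (20, p, 33, a, 27), (20, p, 33, a, 6), (20, p, 38, a, 27), (20, p, 38, a, 6), (21, p, 10, a, 6), (22, p, 39, a, 27), (22, p, 39, a, 6), (26, p, 38, a, 27), (26, p, 38, a, 6), (28, p, 19, q, 8), (39, p, 28, a, 27), (39, p, 28, a, 6)}.
Projecting to A, C (9 duplicate(s) eliminated): {(10, p), (18, p), (19, p), (28, p), (29, p), (33, p), (38, p), (39, p)}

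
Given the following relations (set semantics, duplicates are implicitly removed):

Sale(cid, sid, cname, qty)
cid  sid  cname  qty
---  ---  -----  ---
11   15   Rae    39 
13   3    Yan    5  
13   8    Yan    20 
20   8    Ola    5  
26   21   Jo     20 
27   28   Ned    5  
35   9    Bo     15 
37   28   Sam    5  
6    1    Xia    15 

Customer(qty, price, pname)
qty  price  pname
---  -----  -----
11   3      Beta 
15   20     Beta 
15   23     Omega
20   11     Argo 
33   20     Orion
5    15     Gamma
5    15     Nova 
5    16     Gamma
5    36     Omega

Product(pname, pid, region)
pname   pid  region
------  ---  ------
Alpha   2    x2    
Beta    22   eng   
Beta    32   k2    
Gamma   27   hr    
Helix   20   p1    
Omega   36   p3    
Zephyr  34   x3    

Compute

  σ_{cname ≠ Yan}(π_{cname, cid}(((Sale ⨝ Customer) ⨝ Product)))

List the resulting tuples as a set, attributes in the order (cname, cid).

{(Bo, 35), (Ned, 27), (Ola, 20), (Sam, 37), (Xia, 6)}

Natural join on qty: {(13, 3, Yan, 5, 15, Gamma), (13, 3, Yan, 5, 15, Nova), (13, 3, Yan, 5, 16, Gamma), (13, 3, Yan, 5, 36, Omega), (13, 8, Yan, 20, 11, Argo), (20, 8, Ola, 5, 15, Gamma), (20, 8, Ola, 5, 15, Nova), (20, 8, Ola, 5, 16, Gamma), (20, 8, Ola, 5, 36, Omega), (26, 21, Jo, 20, 11, Argo), (27, 28, Ned, 5, 15, Gamma), (27, 28, Ned, 5, 15, Nova), (27, 28, Ned, 5, 16, Gamma), (27, 28, Ned, 5, 36, Omega), (35, 9, Bo, 15, 20, Beta), (35, 9, Bo, 15, 23, Omega), (37, 28, Sam, 5, 15, Gamma), (37, 28, Sam, 5, 15, Nova), (37, 28, Sam, 5, 16, Gamma), (37, 28, Sam, 5, 36, Omega), (6, 1, Xia, 15, 20, Beta), (6, 1, Xia, 15, 23, Omega)}
Natural join on pname: {(13, 3, Yan, 5, 15, Gamma, 27, hr), (13, 3, Yan, 5, 16, Gamma, 27, hr), (13, 3, Yan, 5, 36, Omega, 36, p3), (20, 8, Ola, 5, 15, Gamma, 27, hr), (20, 8, Ola, 5, 16, Gamma, 27, hr), (20, 8, Ola, 5, 36, Omega, 36, p3), (27, 28, Ned, 5, 15, Gamma, 27, hr), (27, 28, Ned, 5, 16, Gamma, 27, hr), (27, 28, Ned, 5, 36, Omega, 36, p3), (35, 9, Bo, 15, 20, Beta, 22, eng), (35, 9, Bo, 15, 20, Beta, 32, k2), (35, 9, Bo, 15, 23, Omega, 36, p3), (37, 28, Sam, 5, 15, Gamma, 27, hr), (37, 28, Sam, 5, 16, Gamma, 27, hr), (37, 28, Sam, 5, 36, Omega, 36, p3), (6, 1, Xia, 15, 20, Beta, 22, eng), (6, 1, Xia, 15, 20, Beta, 32, k2), (6, 1, Xia, 15, 23, Omega, 36, p3)}
π_{cname, cid} gives {(Bo, 35), (Ned, 27), (Ola, 20), (Sam, 37), (Xia, 6), (Yan, 13)} (12 duplicate(s) eliminated).
Filtering on cname ≠ Yan leaves {(Bo, 35), (Ned, 27), (Ola, 20), (Sam, 37), (Xia, 6)}.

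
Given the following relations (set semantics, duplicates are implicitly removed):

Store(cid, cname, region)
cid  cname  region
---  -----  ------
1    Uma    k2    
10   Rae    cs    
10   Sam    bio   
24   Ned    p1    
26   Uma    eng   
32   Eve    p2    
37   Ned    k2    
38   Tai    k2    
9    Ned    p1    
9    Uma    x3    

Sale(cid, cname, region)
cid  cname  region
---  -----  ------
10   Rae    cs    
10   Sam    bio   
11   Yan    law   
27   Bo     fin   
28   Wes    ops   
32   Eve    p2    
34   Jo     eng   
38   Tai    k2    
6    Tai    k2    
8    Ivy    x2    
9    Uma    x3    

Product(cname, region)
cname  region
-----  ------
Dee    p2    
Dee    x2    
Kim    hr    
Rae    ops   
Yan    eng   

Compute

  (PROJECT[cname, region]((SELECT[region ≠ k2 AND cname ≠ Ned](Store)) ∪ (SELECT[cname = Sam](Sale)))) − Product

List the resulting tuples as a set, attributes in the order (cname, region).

{(Eve, p2), (Rae, cs), (Sam, bio), (Uma, eng), (Uma, x3)}

σ[region ≠ k2 AND cname ≠ Ned]: keep tuples satisfying region ≠ k2 AND cname ≠ Ned → {(10, Rae, cs), (10, Sam, bio), (26, Uma, eng), (32, Eve, p2), (9, Uma, x3)}
σ[cname = Sam]: keep tuples satisfying cname = Sam → {(10, Sam, bio)}
Taking the union: {(10, Rae, cs), (10, Sam, bio), (26, Uma, eng), (32, Eve, p2), (9, Uma, x3)}
π[cname, region]: project onto (cname, region) → {(Eve, p2), (Rae, cs), (Sam, bio), (Uma, eng), (Uma, x3)}
Taking the difference: {(Eve, p2), (Rae, cs), (Sam, bio), (Uma, eng), (Uma, x3)}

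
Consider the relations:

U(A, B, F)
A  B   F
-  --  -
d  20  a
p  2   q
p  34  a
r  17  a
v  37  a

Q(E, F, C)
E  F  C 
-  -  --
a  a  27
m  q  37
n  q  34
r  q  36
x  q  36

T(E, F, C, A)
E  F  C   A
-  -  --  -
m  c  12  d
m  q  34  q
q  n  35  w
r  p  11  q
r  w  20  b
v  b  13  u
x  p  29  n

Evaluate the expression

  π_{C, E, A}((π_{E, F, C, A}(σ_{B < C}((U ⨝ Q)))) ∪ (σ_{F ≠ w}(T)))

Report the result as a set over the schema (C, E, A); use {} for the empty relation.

{(11, r, q), (12, m, d), (13, v, u), (27, a, d), (27, a, r), (29, x, n), (34, m, q), (34, n, p), (35, q, w), (36, r, p), (36, x, p), (37, m, p)}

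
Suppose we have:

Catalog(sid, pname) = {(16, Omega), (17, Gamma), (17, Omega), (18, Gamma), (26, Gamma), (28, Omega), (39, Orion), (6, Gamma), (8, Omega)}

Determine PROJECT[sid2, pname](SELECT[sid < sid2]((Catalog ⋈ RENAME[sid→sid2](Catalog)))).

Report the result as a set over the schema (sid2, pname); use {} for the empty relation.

{(16, Omega), (17, Gamma), (17, Omega), (18, Gamma), (26, Gamma), (28, Omega)}

ρ[sid→sid2]: schema becomes (sid2, pname); tuples unchanged.
Joining Catalog and RENAME[sid→sid2](Catalog) on pname yields {(16, Omega, 16), (16, Omega, 17), (16, Omega, 28), (16, Omega, 8), (17, Gamma, 17), (17, Gamma, 18), (17, Gamma, 26), (17, Gamma, 6), (17, Omega, 16), (17, Omega, 17), (17, Omega, 28), (17, Omega, 8), (18, Gamma, 17), (18, Gamma, 18), (18, Gamma, 26), (18, Gamma, 6), (26, Gamma, 17), (26, Gamma, 18), (26, Gamma, 26), (26, Gamma, 6), (28, Omega, 16), (28, Omega, 17), (28, Omega, 28), (28, Omega, 8), (39, Orion, 39), (6, Gamma, 17), (6, Gamma, 18), (6, Gamma, 26), (6, Gamma, 6), (8, Omega, 16), (8, Omega, 17), (8, Omega, 28), (8, Omega, 8)}.
Selection sid < sid2: {(16, Omega, 17), (16, Omega, 28), (17, Gamma, 18), (17, Gamma, 26), (17, Omega, 28), (18, Gamma, 26), (6, Gamma, 17), (6, Gamma, 18), (6, Gamma, 26), (8, Omega, 16), (8, Omega, 17), (8, Omega, 28)}
π_{sid2, pname} gives {(16, Omega), (17, Gamma), (17, Omega), (18, Gamma), (26, Gamma), (28, Omega)} (6 duplicate(s) eliminated).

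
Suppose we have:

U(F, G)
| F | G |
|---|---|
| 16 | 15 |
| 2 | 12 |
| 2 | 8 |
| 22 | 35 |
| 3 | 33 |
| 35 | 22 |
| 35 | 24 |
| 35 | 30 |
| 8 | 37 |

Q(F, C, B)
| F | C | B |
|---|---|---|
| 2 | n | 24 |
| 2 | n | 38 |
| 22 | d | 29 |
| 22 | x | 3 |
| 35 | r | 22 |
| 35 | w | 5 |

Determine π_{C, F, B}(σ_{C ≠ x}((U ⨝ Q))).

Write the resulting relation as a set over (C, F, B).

U ⋈ Q (natural join on F): {(2, 12, n, 24), (2, 12, n, 38), (2, 8, n, 24), (2, 8, n, 38), (22, 35, d, 29), (22, 35, x, 3), (35, 22, r, 22), (35, 22, w, 5), (35, 24, r, 22), (35, 24, w, 5), (35, 30, r, 22), (35, 30, w, 5)}
Selection C ≠ x: {(2, 12, n, 24), (2, 12, n, 38), (2, 8, n, 24), (2, 8, n, 38), (22, 35, d, 29), (35, 22, r, 22), (35, 22, w, 5), (35, 24, r, 22), (35, 24, w, 5), (35, 30, r, 22), (35, 30, w, 5)}
π[C, F, B]: project onto (C, F, B) (6 duplicate(s) eliminated) → {(d, 22, 29), (n, 2, 24), (n, 2, 38), (r, 35, 22), (w, 35, 5)}

{(d, 22, 29), (n, 2, 24), (n, 2, 38), (r, 35, 22), (w, 35, 5)}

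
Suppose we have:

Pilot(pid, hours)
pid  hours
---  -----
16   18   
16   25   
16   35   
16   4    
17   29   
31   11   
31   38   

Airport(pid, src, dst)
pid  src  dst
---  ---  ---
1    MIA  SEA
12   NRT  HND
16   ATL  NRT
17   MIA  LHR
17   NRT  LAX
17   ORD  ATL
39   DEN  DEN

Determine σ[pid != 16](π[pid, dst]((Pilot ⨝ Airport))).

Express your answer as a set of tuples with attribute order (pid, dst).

{(17, ATL), (17, LAX), (17, LHR)}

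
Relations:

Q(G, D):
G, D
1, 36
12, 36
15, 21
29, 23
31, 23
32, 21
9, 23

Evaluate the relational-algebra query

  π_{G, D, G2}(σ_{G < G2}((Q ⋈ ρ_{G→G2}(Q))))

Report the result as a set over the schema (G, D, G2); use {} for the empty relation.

{(1, 36, 12), (15, 21, 32), (29, 23, 31), (9, 23, 29), (9, 23, 31)}

ρ[G→G2]: schema becomes (G2, D); tuples unchanged.
Natural join on D: {(1, 36, 1), (1, 36, 12), (12, 36, 1), (12, 36, 12), (15, 21, 15), (15, 21, 32), (29, 23, 29), (29, 23, 31), (29, 23, 9), (31, 23, 29), (31, 23, 31), (31, 23, 9), (32, 21, 15), (32, 21, 32), (9, 23, 29), (9, 23, 31), (9, 23, 9)}
Selection G < G2: {(1, 36, 12), (15, 21, 32), (29, 23, 31), (9, 23, 29), (9, 23, 31)}
π[G, D, G2]: project onto (G, D, G2) → {(1, 36, 12), (15, 21, 32), (29, 23, 31), (9, 23, 29), (9, 23, 31)}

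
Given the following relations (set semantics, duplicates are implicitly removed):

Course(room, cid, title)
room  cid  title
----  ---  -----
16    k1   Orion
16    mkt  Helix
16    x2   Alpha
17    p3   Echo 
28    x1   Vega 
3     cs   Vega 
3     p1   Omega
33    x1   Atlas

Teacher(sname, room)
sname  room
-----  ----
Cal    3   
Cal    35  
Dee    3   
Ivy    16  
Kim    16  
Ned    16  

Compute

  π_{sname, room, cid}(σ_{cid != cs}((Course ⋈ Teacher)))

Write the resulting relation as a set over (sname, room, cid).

{(Cal, 3, p1), (Dee, 3, p1), (Ivy, 16, k1), (Ivy, 16, mkt), (Ivy, 16, x2), (Kim, 16, k1), (Kim, 16, mkt), (Kim, 16, x2), (Ned, 16, k1), (Ned, 16, mkt), (Ned, 16, x2)}

Course ⋈ Teacher (natural join on room): {(16, k1, Orion, Ivy), (16, k1, Orion, Kim), (16, k1, Orion, Ned), (16, mkt, Helix, Ivy), (16, mkt, Helix, Kim), (16, mkt, Helix, Ned), (16, x2, Alpha, Ivy), (16, x2, Alpha, Kim), (16, x2, Alpha, Ned), (3, cs, Vega, Cal), (3, cs, Vega, Dee), (3, p1, Omega, Cal), (3, p1, Omega, Dee)}
Apply σ_{cid != cs}; surviving tuples: {(16, k1, Orion, Ivy), (16, k1, Orion, Kim), (16, k1, Orion, Ned), (16, mkt, Helix, Ivy), (16, mkt, Helix, Kim), (16, mkt, Helix, Ned), (16, x2, Alpha, Ivy), (16, x2, Alpha, Kim), (16, x2, Alpha, Ned), (3, p1, Omega, Cal), (3, p1, Omega, Dee)}
Projecting to sname, room, cid: {(Cal, 3, p1), (Dee, 3, p1), (Ivy, 16, k1), (Ivy, 16, mkt), (Ivy, 16, x2), (Kim, 16, k1), (Kim, 16, mkt), (Kim, 16, x2), (Ned, 16, k1), (Ned, 16, mkt), (Ned, 16, x2)}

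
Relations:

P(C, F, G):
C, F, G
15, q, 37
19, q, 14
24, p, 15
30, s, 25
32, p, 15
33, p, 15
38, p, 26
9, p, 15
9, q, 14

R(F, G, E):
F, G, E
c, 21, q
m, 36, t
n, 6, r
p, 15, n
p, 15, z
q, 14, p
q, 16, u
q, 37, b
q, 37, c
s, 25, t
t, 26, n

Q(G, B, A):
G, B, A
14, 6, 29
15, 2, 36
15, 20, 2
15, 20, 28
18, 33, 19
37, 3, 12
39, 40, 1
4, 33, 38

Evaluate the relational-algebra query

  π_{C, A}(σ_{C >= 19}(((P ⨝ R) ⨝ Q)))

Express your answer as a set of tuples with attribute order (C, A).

{(19, 29), (24, 2), (24, 28), (24, 36), (32, 2), (32, 28), (32, 36), (33, 2), (33, 28), (33, 36)}

P ⋈ R (natural join on F, G): {(15, q, 37, b), (15, q, 37, c), (19, q, 14, p), (24, p, 15, n), (24, p, 15, z), (30, s, 25, t), (32, p, 15, n), (32, p, 15, z), (33, p, 15, n), (33, p, 15, z), (9, p, 15, n), (9, p, 15, z), (9, q, 14, p)}
(P ⨝ R) ⋈ Q (natural join on G): {(15, q, 37, b, 3, 12), (15, q, 37, c, 3, 12), (19, q, 14, p, 6, 29), (24, p, 15, n, 2, 36), (24, p, 15, n, 20, 2), (24, p, 15, n, 20, 28), (24, p, 15, z, 2, 36), (24, p, 15, z, 20, 2), (24, p, 15, z, 20, 28), (32, p, 15, n, 2, 36), (32, p, 15, n, 20, 2), (32, p, 15, n, 20, 28), (32, p, 15, z, 2, 36), (32, p, 15, z, 20, 2), (32, p, 15, z, 20, 28), (33, p, 15, n, 2, 36), (33, p, 15, n, 20, 2), (33, p, 15, n, 20, 28), (33, p, 15, z, 2, 36), (33, p, 15, z, 20, 2), (33, p, 15, z, 20, 28), (9, p, 15, n, 2, 36), (9, p, 15, n, 20, 2), (9, p, 15, n, 20, 28), (9, p, 15, z, 2, 36), (9, p, 15, z, 20, 2), (9, p, 15, z, 20, 28), (9, q, 14, p, 6, 29)}
Apply σ_{C >= 19}; surviving tuples: {(19, q, 14, p, 6, 29), (24, p, 15, n, 2, 36), (24, p, 15, n, 20, 2), (24, p, 15, n, 20, 28), (24, p, 15, z, 2, 36), (24, p, 15, z, 20, 2), (24, p, 15, z, 20, 28), (32, p, 15, n, 2, 36), (32, p, 15, n, 20, 2), (32, p, 15, n, 20, 28), (32, p, 15, z, 2, 36), (32, p, 15, z, 20, 2), (32, p, 15, z, 20, 28), (33, p, 15, n, 2, 36), (33, p, 15, n, 20, 2), (33, p, 15, n, 20, 28), (33, p, 15, z, 2, 36), (33, p, 15, z, 20, 2), (33, p, 15, z, 20, 28)}
Projecting to C, A (9 duplicate(s) eliminated): {(19, 29), (24, 2), (24, 28), (24, 36), (32, 2), (32, 28), (32, 36), (33, 2), (33, 28), (33, 36)}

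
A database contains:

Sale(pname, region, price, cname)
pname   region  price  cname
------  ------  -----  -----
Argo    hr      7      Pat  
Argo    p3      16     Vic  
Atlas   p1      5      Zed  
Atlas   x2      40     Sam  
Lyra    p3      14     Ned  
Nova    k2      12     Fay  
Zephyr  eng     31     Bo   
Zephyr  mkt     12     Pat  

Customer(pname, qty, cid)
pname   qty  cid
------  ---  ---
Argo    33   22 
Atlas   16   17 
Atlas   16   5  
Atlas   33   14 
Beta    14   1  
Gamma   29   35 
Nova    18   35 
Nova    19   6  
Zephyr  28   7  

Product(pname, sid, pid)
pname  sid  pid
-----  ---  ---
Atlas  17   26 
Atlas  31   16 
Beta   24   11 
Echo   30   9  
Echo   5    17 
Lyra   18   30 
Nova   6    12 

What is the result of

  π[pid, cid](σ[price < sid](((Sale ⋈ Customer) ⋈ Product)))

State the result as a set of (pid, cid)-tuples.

Sale ⋈ Customer (natural join on pname): {(Argo, hr, 7, Pat, 33, 22), (Argo, p3, 16, Vic, 33, 22), (Atlas, p1, 5, Zed, 16, 17), (Atlas, p1, 5, Zed, 16, 5), (Atlas, p1, 5, Zed, 33, 14), (Atlas, x2, 40, Sam, 16, 17), (Atlas, x2, 40, Sam, 16, 5), (Atlas, x2, 40, Sam, 33, 14), (Nova, k2, 12, Fay, 18, 35), (Nova, k2, 12, Fay, 19, 6), (Zephyr, eng, 31, Bo, 28, 7), (Zephyr, mkt, 12, Pat, 28, 7)}
(Sale ⋈ Customer) ⋈ Product (natural join on pname): {(Atlas, p1, 5, Zed, 16, 17, 17, 26), (Atlas, p1, 5, Zed, 16, 17, 31, 16), (Atlas, p1, 5, Zed, 16, 5, 17, 26), (Atlas, p1, 5, Zed, 16, 5, 31, 16), (Atlas, p1, 5, Zed, 33, 14, 17, 26), (Atlas, p1, 5, Zed, 33, 14, 31, 16), (Atlas, x2, 40, Sam, 16, 17, 17, 26), (Atlas, x2, 40, Sam, 16, 17, 31, 16), (Atlas, x2, 40, Sam, 16, 5, 17, 26), (Atlas, x2, 40, Sam, 16, 5, 31, 16), (Atlas, x2, 40, Sam, 33, 14, 17, 26), (Atlas, x2, 40, Sam, 33, 14, 31, 16), (Nova, k2, 12, Fay, 18, 35, 6, 12), (Nova, k2, 12, Fay, 19, 6, 6, 12)}
Selection price < sid: {(Atlas, p1, 5, Zed, 16, 17, 17, 26), (Atlas, p1, 5, Zed, 16, 17, 31, 16), (Atlas, p1, 5, Zed, 16, 5, 17, 26), (Atlas, p1, 5, Zed, 16, 5, 31, 16), (Atlas, p1, 5, Zed, 33, 14, 17, 26), (Atlas, p1, 5, Zed, 33, 14, 31, 16)}
Keep only column(s) pid, cid: {(16, 14), (16, 17), (16, 5), (26, 14), (26, 17), (26, 5)}

{(16, 14), (16, 17), (16, 5), (26, 14), (26, 17), (26, 5)}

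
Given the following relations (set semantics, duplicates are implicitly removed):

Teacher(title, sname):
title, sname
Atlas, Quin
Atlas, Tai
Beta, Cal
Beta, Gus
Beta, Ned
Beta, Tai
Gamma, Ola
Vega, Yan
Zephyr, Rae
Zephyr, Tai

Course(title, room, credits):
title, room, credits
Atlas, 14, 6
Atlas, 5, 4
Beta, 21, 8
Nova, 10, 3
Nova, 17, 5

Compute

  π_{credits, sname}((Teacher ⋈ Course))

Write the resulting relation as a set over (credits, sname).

Teacher ⋈ Course (natural join on title): {(Atlas, Quin, 14, 6), (Atlas, Quin, 5, 4), (Atlas, Tai, 14, 6), (Atlas, Tai, 5, 4), (Beta, Cal, 21, 8), (Beta, Gus, 21, 8), (Beta, Ned, 21, 8), (Beta, Tai, 21, 8)}
π_{credits, sname} gives {(4, Quin), (4, Tai), (6, Quin), (6, Tai), (8, Cal), (8, Gus), (8, Ned), (8, Tai)}.

{(4, Quin), (4, Tai), (6, Quin), (6, Tai), (8, Cal), (8, Gus), (8, Ned), (8, Tai)}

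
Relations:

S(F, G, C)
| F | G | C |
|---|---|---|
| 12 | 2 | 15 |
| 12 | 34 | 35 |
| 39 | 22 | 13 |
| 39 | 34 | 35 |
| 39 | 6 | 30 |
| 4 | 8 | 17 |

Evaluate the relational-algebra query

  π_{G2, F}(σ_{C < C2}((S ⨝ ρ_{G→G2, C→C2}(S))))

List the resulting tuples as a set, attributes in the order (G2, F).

{(34, 12), (34, 39), (6, 39)}

ρ[G→G2, C→C2]: schema becomes (F, G2, C2); tuples unchanged.
Joining S and ρ_{G→G2, C→C2}(S) on F yields {(12, 2, 15, 2, 15), (12, 2, 15, 34, 35), (12, 34, 35, 2, 15), (12, 34, 35, 34, 35), (39, 22, 13, 22, 13), (39, 22, 13, 34, 35), (39, 22, 13, 6, 30), (39, 34, 35, 22, 13), (39, 34, 35, 34, 35), (39, 34, 35, 6, 30), (39, 6, 30, 22, 13), (39, 6, 30, 34, 35), (39, 6, 30, 6, 30), (4, 8, 17, 8, 17)}.
Apply σ_{C < C2}; surviving tuples: {(12, 2, 15, 34, 35), (39, 22, 13, 34, 35), (39, 22, 13, 6, 30), (39, 6, 30, 34, 35)}
Keep only column(s) G2, F (1 duplicate(s) eliminated): {(34, 12), (34, 39), (6, 39)}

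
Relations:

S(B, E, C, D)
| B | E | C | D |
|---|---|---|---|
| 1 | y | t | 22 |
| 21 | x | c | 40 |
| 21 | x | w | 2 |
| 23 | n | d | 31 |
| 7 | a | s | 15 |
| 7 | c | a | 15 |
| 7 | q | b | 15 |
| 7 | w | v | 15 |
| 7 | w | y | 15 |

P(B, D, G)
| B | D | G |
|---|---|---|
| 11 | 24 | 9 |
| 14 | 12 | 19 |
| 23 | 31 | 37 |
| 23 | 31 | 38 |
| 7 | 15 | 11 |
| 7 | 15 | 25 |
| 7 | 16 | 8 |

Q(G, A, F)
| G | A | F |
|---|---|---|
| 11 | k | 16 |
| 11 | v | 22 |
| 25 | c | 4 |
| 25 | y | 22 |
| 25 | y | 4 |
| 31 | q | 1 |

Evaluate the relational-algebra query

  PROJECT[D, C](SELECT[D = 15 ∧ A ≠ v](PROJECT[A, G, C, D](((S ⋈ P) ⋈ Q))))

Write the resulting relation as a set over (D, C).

S ⋈ P (natural join on B, D): {(23, n, d, 31, 37), (23, n, d, 31, 38), (7, a, s, 15, 11), (7, a, s, 15, 25), (7, c, a, 15, 11), (7, c, a, 15, 25), (7, q, b, 15, 11), (7, q, b, 15, 25), (7, w, v, 15, 11), (7, w, v, 15, 25), (7, w, y, 15, 11), (7, w, y, 15, 25)}
(S ⋈ P) ⋈ Q (natural join on G): {(7, a, s, 15, 11, k, 16), (7, a, s, 15, 11, v, 22), (7, a, s, 15, 25, c, 4), (7, a, s, 15, 25, y, 22), (7, a, s, 15, 25, y, 4), (7, c, a, 15, 11, k, 16), (7, c, a, 15, 11, v, 22), (7, c, a, 15, 25, c, 4), (7, c, a, 15, 25, y, 22), (7, c, a, 15, 25, y, 4), (7, q, b, 15, 11, k, 16), (7, q, b, 15, 11, v, 22), (7, q, b, 15, 25, c, 4), (7, q, b, 15, 25, y, 22), (7, q, b, 15, 25, y, 4), (7, w, v, 15, 11, k, 16), (7, w, v, 15, 11, v, 22), (7, w, v, 15, 25, c, 4), (7, w, v, 15, 25, y, 22), (7, w, v, 15, 25, y, 4), (7, w, y, 15, 11, k, 16), (7, w, y, 15, 11, v, 22), (7, w, y, 15, 25, c, 4), (7, w, y, 15, 25, y, 22), (7, w, y, 15, 25, y, 4)}
π[A, G, C, D]: project onto (A, G, C, D) (5 duplicate(s) eliminated) → {(c, 25, a, 15), (c, 25, b, 15), (c, 25, s, 15), (c, 25, v, 15), (c, 25, y, 15), (k, 11, a, 15), (k, 11, b, 15), (k, 11, s, 15), (k, 11, v, 15), (k, 11, y, 15), (v, 11, a, 15), (v, 11, b, 15), (v, 11, s, 15), (v, 11, v, 15), (v, 11, y, 15), (y, 25, a, 15), (y, 25, b, 15), (y, 25, s, 15), (y, 25, v, 15), (y, 25, y, 15)}
Filtering on D = 15 ∧ A ≠ v leaves {(c, 25, a, 15), (c, 25, b, 15), (c, 25, s, 15), (c, 25, v, 15), (c, 25, y, 15), (k, 11, a, 15), (k, 11, b, 15), (k, 11, s, 15), (k, 11, v, 15), (k, 11, y, 15), (y, 25, a, 15), (y, 25, b, 15), (y, 25, s, 15), (y, 25, v, 15), (y, 25, y, 15)}.
π[D, C]: project onto (D, C) (10 duplicate(s) eliminated) → {(15, a), (15, b), (15, s), (15, v), (15, y)}

{(15, a), (15, b), (15, s), (15, v), (15, y)}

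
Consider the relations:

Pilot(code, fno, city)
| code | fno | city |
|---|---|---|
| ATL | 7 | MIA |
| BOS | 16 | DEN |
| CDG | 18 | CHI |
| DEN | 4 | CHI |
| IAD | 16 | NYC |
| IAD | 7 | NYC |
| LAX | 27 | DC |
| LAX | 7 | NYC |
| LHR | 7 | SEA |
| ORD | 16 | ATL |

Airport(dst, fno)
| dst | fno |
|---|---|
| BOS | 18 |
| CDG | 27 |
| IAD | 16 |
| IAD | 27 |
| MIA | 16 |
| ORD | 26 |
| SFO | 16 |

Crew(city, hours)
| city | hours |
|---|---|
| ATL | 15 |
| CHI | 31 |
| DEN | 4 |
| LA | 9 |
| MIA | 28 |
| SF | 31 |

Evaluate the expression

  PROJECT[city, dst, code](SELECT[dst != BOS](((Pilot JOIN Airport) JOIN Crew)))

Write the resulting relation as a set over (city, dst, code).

{(ATL, IAD, ORD), (ATL, MIA, ORD), (ATL, SFO, ORD), (DEN, IAD, BOS), (DEN, MIA, BOS), (DEN, SFO, BOS)}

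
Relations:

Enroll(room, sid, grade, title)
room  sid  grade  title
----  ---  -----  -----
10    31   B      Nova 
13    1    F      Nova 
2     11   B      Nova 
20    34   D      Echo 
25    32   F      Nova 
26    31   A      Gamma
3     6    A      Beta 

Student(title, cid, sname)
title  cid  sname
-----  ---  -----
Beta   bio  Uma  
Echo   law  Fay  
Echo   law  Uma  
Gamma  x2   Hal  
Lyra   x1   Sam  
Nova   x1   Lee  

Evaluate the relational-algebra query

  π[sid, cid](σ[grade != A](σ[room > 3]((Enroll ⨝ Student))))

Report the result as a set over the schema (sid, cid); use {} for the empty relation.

{(1, x1), (31, x1), (32, x1), (34, law)}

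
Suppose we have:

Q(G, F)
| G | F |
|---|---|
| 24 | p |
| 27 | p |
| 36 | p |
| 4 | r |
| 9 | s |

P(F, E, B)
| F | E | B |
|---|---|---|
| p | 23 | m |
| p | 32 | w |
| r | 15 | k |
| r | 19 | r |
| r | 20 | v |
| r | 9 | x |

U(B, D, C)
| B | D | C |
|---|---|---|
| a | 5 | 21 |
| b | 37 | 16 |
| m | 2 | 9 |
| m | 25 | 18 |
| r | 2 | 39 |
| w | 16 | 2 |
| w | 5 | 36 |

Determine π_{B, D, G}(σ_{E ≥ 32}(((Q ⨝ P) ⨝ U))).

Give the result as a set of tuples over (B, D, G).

Natural join on F: {(24, p, 23, m), (24, p, 32, w), (27, p, 23, m), (27, p, 32, w), (36, p, 23, m), (36, p, 32, w), (4, r, 15, k), (4, r, 19, r), (4, r, 20, v), (4, r, 9, x)}
Natural join on B: {(24, p, 23, m, 2, 9), (24, p, 23, m, 25, 18), (24, p, 32, w, 16, 2), (24, p, 32, w, 5, 36), (27, p, 23, m, 2, 9), (27, p, 23, m, 25, 18), (27, p, 32, w, 16, 2), (27, p, 32, w, 5, 36), (36, p, 23, m, 2, 9), (36, p, 23, m, 25, 18), (36, p, 32, w, 16, 2), (36, p, 32, w, 5, 36), (4, r, 19, r, 2, 39)}
Apply σ_{E ≥ 32}; surviving tuples: {(24, p, 32, w, 16, 2), (24, p, 32, w, 5, 36), (27, p, 32, w, 16, 2), (27, p, 32, w, 5, 36), (36, p, 32, w, 16, 2), (36, p, 32, w, 5, 36)}
Projecting to B, D, G: {(w, 16, 24), (w, 16, 27), (w, 16, 36), (w, 5, 24), (w, 5, 27), (w, 5, 36)}

{(w, 16, 24), (w, 16, 27), (w, 16, 36), (w, 5, 24), (w, 5, 27), (w, 5, 36)}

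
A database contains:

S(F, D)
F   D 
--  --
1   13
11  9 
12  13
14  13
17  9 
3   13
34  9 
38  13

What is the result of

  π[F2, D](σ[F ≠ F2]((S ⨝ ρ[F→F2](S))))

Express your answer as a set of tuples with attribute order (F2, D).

{(1, 13), (11, 9), (12, 13), (14, 13), (17, 9), (3, 13), (34, 9), (38, 13)}

ρ[F→F2]: schema becomes (F2, D); tuples unchanged.
Natural join on D: {(1, 13, 1), (1, 13, 12), (1, 13, 14), (1, 13, 3), (1, 13, 38), (11, 9, 11), (11, 9, 17), (11, 9, 34), (12, 13, 1), (12, 13, 12), (12, 13, 14), (12, 13, 3), (12, 13, 38), (14, 13, 1), (14, 13, 12), (14, 13, 14), (14, 13, 3), (14, 13, 38), (17, 9, 11), (17, 9, 17), (17, 9, 34), (3, 13, 1), (3, 13, 12), (3, 13, 14), (3, 13, 3), (3, 13, 38), (34, 9, 11), (34, 9, 17), (34, 9, 34), (38, 13, 1), (38, 13, 12), (38, 13, 14), (38, 13, 3), (38, 13, 38)}
Apply σ_{F ≠ F2}; surviving tuples: {(1, 13, 12), (1, 13, 14), (1, 13, 3), (1, 13, 38), (11, 9, 17), (11, 9, 34), (12, 13, 1), (12, 13, 14), (12, 13, 3), (12, 13, 38), (14, 13, 1), (14, 13, 12), (14, 13, 3), (14, 13, 38), (17, 9, 11), (17, 9, 34), (3, 13, 1), (3, 13, 12), (3, 13, 14), (3, 13, 38), (34, 9, 11), (34, 9, 17), (38, 13, 1), (38, 13, 12), (38, 13, 14), (38, 13, 3)}
Projecting to F2, D (18 duplicate(s) eliminated): {(1, 13), (11, 9), (12, 13), (14, 13), (17, 9), (3, 13), (34, 9), (38, 13)}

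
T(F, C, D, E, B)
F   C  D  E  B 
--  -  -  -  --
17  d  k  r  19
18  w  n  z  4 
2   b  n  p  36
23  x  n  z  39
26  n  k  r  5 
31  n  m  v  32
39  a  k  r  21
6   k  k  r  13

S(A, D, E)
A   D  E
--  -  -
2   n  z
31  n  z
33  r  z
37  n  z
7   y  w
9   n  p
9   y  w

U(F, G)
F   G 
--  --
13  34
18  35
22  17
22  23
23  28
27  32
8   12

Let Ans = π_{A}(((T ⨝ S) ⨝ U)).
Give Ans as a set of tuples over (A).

{2, 31, 37}

Joining T and S on D, E yields {(18, w, n, z, 4, 2), (18, w, n, z, 4, 31), (18, w, n, z, 4, 37), (2, b, n, p, 36, 9), (23, x, n, z, 39, 2), (23, x, n, z, 39, 31), (23, x, n, z, 39, 37)}.
Joining (T ⨝ S) and U on F yields {(18, w, n, z, 4, 2, 35), (18, w, n, z, 4, 31, 35), (18, w, n, z, 4, 37, 35), (23, x, n, z, 39, 2, 28), (23, x, n, z, 39, 31, 28), (23, x, n, z, 39, 37, 28)}.
π[A]: project onto (A) (3 duplicate(s) eliminated) → {2, 31, 37}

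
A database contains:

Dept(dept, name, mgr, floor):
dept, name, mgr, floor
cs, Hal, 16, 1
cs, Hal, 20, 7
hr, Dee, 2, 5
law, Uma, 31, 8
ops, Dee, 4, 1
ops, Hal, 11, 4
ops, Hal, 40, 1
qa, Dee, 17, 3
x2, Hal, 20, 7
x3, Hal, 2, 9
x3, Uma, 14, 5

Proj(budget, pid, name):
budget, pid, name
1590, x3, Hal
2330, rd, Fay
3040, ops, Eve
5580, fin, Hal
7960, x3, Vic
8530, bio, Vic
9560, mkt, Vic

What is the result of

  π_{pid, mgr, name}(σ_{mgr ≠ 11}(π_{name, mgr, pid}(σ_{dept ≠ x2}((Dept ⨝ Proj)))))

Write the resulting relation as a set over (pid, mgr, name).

Joining Dept and Proj on name yields {(cs, Hal, 16, 1, 1590, x3), (cs, Hal, 16, 1, 5580, fin), (cs, Hal, 20, 7, 1590, x3), (cs, Hal, 20, 7, 5580, fin), (ops, Hal, 11, 4, 1590, x3), (ops, Hal, 11, 4, 5580, fin), (ops, Hal, 40, 1, 1590, x3), (ops, Hal, 40, 1, 5580, fin), (x2, Hal, 20, 7, 1590, x3), (x2, Hal, 20, 7, 5580, fin), (x3, Hal, 2, 9, 1590, x3), (x3, Hal, 2, 9, 5580, fin)}.
Filtering on dept ≠ x2 leaves {(cs, Hal, 16, 1, 1590, x3), (cs, Hal, 16, 1, 5580, fin), (cs, Hal, 20, 7, 1590, x3), (cs, Hal, 20, 7, 5580, fin), (ops, Hal, 11, 4, 1590, x3), (ops, Hal, 11, 4, 5580, fin), (ops, Hal, 40, 1, 1590, x3), (ops, Hal, 40, 1, 5580, fin), (x3, Hal, 2, 9, 1590, x3), (x3, Hal, 2, 9, 5580, fin)}.
π_{name, mgr, pid} gives {(Hal, 11, fin), (Hal, 11, x3), (Hal, 16, fin), (Hal, 16, x3), (Hal, 2, fin), (Hal, 2, x3), (Hal, 20, fin), (Hal, 20, x3), (Hal, 40, fin), (Hal, 40, x3)}.
Filtering on mgr ≠ 11 leaves {(Hal, 16, fin), (Hal, 16, x3), (Hal, 2, fin), (Hal, 2, x3), (Hal, 20, fin), (Hal, 20, x3), (Hal, 40, fin), (Hal, 40, x3)}.
π_{pid, mgr, name} gives {(fin, 16, Hal), (fin, 2, Hal), (fin, 20, Hal), (fin, 40, Hal), (x3, 16, Hal), (x3, 2, Hal), (x3, 20, Hal), (x3, 40, Hal)}.

{(fin, 16, Hal), (fin, 2, Hal), (fin, 20, Hal), (fin, 40, Hal), (x3, 16, Hal), (x3, 2, Hal), (x3, 20, Hal), (x3, 40, Hal)}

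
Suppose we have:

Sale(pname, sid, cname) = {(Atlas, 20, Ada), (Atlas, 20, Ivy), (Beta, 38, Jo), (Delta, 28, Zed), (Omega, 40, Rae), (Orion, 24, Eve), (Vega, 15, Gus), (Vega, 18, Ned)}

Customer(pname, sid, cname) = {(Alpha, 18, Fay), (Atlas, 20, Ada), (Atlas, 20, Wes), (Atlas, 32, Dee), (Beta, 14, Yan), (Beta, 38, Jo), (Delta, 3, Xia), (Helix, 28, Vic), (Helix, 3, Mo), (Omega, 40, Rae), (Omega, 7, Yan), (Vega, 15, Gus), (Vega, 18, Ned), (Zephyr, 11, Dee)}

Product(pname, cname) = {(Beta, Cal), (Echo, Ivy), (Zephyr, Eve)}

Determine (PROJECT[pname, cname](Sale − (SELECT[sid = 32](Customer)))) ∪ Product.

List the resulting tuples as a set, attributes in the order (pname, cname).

{(Atlas, Ada), (Atlas, Ivy), (Beta, Cal), (Beta, Jo), (Delta, Zed), (Echo, Ivy), (Omega, Rae), (Orion, Eve), (Vega, Gus), (Vega, Ned), (Zephyr, Eve)}

Selection sid = 32: {(Atlas, 32, Dee)}
Taking the difference: {(Atlas, 20, Ada), (Atlas, 20, Ivy), (Beta, 38, Jo), (Delta, 28, Zed), (Omega, 40, Rae), (Orion, 24, Eve), (Vega, 15, Gus), (Vega, 18, Ned)}
Projecting to pname, cname: {(Atlas, Ada), (Atlas, Ivy), (Beta, Jo), (Delta, Zed), (Omega, Rae), (Orion, Eve), (Vega, Gus), (Vega, Ned)}
Taking the union: {(Atlas, Ada), (Atlas, Ivy), (Beta, Cal), (Beta, Jo), (Delta, Zed), (Echo, Ivy), (Omega, Rae), (Orion, Eve), (Vega, Gus), (Vega, Ned), (Zephyr, Eve)}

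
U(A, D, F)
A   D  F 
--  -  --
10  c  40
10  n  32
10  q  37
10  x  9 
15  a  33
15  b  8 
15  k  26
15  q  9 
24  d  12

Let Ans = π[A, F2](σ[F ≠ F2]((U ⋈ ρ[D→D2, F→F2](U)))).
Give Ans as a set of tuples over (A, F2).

{(10, 32), (10, 37), (10, 40), (10, 9), (15, 26), (15, 33), (15, 8), (15, 9)}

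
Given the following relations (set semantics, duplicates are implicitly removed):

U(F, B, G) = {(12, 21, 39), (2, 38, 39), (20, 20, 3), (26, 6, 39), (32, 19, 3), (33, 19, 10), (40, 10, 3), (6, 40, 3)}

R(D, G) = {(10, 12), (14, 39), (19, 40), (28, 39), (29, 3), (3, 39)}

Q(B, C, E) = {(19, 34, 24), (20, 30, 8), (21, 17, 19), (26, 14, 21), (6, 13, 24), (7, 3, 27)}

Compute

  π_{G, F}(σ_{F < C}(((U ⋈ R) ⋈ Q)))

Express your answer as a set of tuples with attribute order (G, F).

U ⋈ R (natural join on G): {(12, 21, 39, 14), (12, 21, 39, 28), (12, 21, 39, 3), (2, 38, 39, 14), (2, 38, 39, 28), (2, 38, 39, 3), (20, 20, 3, 29), (26, 6, 39, 14), (26, 6, 39, 28), (26, 6, 39, 3), (32, 19, 3, 29), (40, 10, 3, 29), (6, 40, 3, 29)}
(U ⋈ R) ⋈ Q (natural join on B): {(12, 21, 39, 14, 17, 19), (12, 21, 39, 28, 17, 19), (12, 21, 39, 3, 17, 19), (20, 20, 3, 29, 30, 8), (26, 6, 39, 14, 13, 24), (26, 6, 39, 28, 13, 24), (26, 6, 39, 3, 13, 24), (32, 19, 3, 29, 34, 24)}
Filtering on F < C leaves {(12, 21, 39, 14, 17, 19), (12, 21, 39, 28, 17, 19), (12, 21, 39, 3, 17, 19), (20, 20, 3, 29, 30, 8), (32, 19, 3, 29, 34, 24)}.
π_{G, F} gives {(3, 20), (3, 32), (39, 12)} (2 duplicate(s) eliminated).

{(3, 20), (3, 32), (39, 12)}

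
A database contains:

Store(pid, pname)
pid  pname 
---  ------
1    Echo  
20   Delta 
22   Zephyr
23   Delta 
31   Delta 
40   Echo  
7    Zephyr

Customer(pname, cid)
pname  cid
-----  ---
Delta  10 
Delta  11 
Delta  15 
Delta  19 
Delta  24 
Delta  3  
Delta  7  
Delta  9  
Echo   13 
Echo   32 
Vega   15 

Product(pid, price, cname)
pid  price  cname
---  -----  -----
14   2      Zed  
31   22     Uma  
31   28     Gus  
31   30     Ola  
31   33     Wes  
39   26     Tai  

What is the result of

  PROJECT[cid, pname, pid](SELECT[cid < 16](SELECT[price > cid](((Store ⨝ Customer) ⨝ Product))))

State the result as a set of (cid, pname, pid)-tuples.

{(10, Delta, 31), (11, Delta, 31), (15, Delta, 31), (3, Delta, 31), (7, Delta, 31), (9, Delta, 31)}

Store ⋈ Customer (natural join on pname): {(1, Echo, 13), (1, Echo, 32), (20, Delta, 10), (20, Delta, 11), (20, Delta, 15), (20, Delta, 19), (20, Delta, 24), (20, Delta, 3), (20, Delta, 7), (20, Delta, 9), (23, Delta, 10), (23, Delta, 11), (23, Delta, 15), (23, Delta, 19), (23, Delta, 24), (23, Delta, 3), (23, Delta, 7), (23, Delta, 9), (31, Delta, 10), (31, Delta, 11), (31, Delta, 15), (31, Delta, 19), (31, Delta, 24), (31, Delta, 3), (31, Delta, 7), (31, Delta, 9), (40, Echo, 13), (40, Echo, 32)}
(Store ⨝ Customer) ⋈ Product (natural join on pid): {(31, Delta, 10, 22, Uma), (31, Delta, 10, 28, Gus), (31, Delta, 10, 30, Ola), (31, Delta, 10, 33, Wes), (31, Delta, 11, 22, Uma), (31, Delta, 11, 28, Gus), (31, Delta, 11, 30, Ola), (31, Delta, 11, 33, Wes), (31, Delta, 15, 22, Uma), (31, Delta, 15, 28, Gus), (31, Delta, 15, 30, Ola), (31, Delta, 15, 33, Wes), (31, Delta, 19, 22, Uma), (31, Delta, 19, 28, Gus), (31, Delta, 19, 30, Ola), (31, Delta, 19, 33, Wes), (31, Delta, 24, 22, Uma), (31, Delta, 24, 28, Gus), (31, Delta, 24, 30, Ola), (31, Delta, 24, 33, Wes), (31, Delta, 3, 22, Uma), (31, Delta, 3, 28, Gus), (31, Delta, 3, 30, Ola), (31, Delta, 3, 33, Wes), (31, Delta, 7, 22, Uma), (31, Delta, 7, 28, Gus), (31, Delta, 7, 30, Ola), (31, Delta, 7, 33, Wes), (31, Delta, 9, 22, Uma), (31, Delta, 9, 28, Gus), (31, Delta, 9, 30, Ola), (31, Delta, 9, 33, Wes)}
Filtering on price > cid leaves {(31, Delta, 10, 22, Uma), (31, Delta, 10, 28, Gus), (31, Delta, 10, 30, Ola), (31, Delta, 10, 33, Wes), (31, Delta, 11, 22, Uma), (31, Delta, 11, 28, Gus), (31, Delta, 11, 30, Ola), (31, Delta, 11, 33, Wes), (31, Delta, 15, 22, Uma), (31, Delta, 15, 28, Gus), (31, Delta, 15, 30, Ola), (31, Delta, 15, 33, Wes), (31, Delta, 19, 22, Uma), (31, Delta, 19, 28, Gus), (31, Delta, 19, 30, Ola), (31, Delta, 19, 33, Wes), (31, Delta, 24, 28, Gus), (31, Delta, 24, 30, Ola), (31, Delta, 24, 33, Wes), (31, Delta, 3, 22, Uma), (31, Delta, 3, 28, Gus), (31, Delta, 3, 30, Ola), (31, Delta, 3, 33, Wes), (31, Delta, 7, 22, Uma), (31, Delta, 7, 28, Gus), (31, Delta, 7, 30, Ola), (31, Delta, 7, 33, Wes), (31, Delta, 9, 22, Uma), (31, Delta, 9, 28, Gus), (31, Delta, 9, 30, Ola), (31, Delta, 9, 33, Wes)}.
Filtering on cid < 16 leaves {(31, Delta, 10, 22, Uma), (31, Delta, 10, 28, Gus), (31, Delta, 10, 30, Ola), (31, Delta, 10, 33, Wes), (31, Delta, 11, 22, Uma), (31, Delta, 11, 28, Gus), (31, Delta, 11, 30, Ola), (31, Delta, 11, 33, Wes), (31, Delta, 15, 22, Uma), (31, Delta, 15, 28, Gus), (31, Delta, 15, 30, Ola), (31, Delta, 15, 33, Wes), (31, Delta, 3, 22, Uma), (31, Delta, 3, 28, Gus), (31, Delta, 3, 30, Ola), (31, Delta, 3, 33, Wes), (31, Delta, 7, 22, Uma), (31, Delta, 7, 28, Gus), (31, Delta, 7, 30, Ola), (31, Delta, 7, 33, Wes), (31, Delta, 9, 22, Uma), (31, Delta, 9, 28, Gus), (31, Delta, 9, 30, Ola), (31, Delta, 9, 33, Wes)}.
Projecting to cid, pname, pid (18 duplicate(s) eliminated): {(10, Delta, 31), (11, Delta, 31), (15, Delta, 31), (3, Delta, 31), (7, Delta, 31), (9, Delta, 31)}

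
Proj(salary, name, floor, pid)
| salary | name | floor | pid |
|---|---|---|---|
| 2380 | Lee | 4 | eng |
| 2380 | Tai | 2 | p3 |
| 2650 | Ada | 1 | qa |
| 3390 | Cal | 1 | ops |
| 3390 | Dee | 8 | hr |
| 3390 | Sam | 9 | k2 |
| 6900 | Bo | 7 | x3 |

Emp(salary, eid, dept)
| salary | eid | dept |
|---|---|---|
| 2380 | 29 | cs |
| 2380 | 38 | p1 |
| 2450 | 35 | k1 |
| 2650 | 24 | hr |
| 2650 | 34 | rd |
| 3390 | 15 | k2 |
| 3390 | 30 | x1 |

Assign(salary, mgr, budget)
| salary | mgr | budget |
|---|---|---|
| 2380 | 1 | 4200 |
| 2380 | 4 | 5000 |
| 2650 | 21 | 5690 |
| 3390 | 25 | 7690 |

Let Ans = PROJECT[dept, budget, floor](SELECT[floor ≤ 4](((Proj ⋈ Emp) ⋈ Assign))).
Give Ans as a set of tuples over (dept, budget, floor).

{(cs, 4200, 2), (cs, 4200, 4), (cs, 5000, 2), (cs, 5000, 4), (hr, 5690, 1), (k2, 7690, 1), (p1, 4200, 2), (p1, 4200, 4), (p1, 5000, 2), (p1, 5000, 4), (rd, 5690, 1), (x1, 7690, 1)}

Proj ⋈ Emp (natural join on salary): {(2380, Lee, 4, eng, 29, cs), (2380, Lee, 4, eng, 38, p1), (2380, Tai, 2, p3, 29, cs), (2380, Tai, 2, p3, 38, p1), (2650, Ada, 1, qa, 24, hr), (2650, Ada, 1, qa, 34, rd), (3390, Cal, 1, ops, 15, k2), (3390, Cal, 1, ops, 30, x1), (3390, Dee, 8, hr, 15, k2), (3390, Dee, 8, hr, 30, x1), (3390, Sam, 9, k2, 15, k2), (3390, Sam, 9, k2, 30, x1)}
(Proj ⋈ Emp) ⋈ Assign (natural join on salary): {(2380, Lee, 4, eng, 29, cs, 1, 4200), (2380, Lee, 4, eng, 29, cs, 4, 5000), (2380, Lee, 4, eng, 38, p1, 1, 4200), (2380, Lee, 4, eng, 38, p1, 4, 5000), (2380, Tai, 2, p3, 29, cs, 1, 4200), (2380, Tai, 2, p3, 29, cs, 4, 5000), (2380, Tai, 2, p3, 38, p1, 1, 4200), (2380, Tai, 2, p3, 38, p1, 4, 5000), (2650, Ada, 1, qa, 24, hr, 21, 5690), (2650, Ada, 1, qa, 34, rd, 21, 5690), (3390, Cal, 1, ops, 15, k2, 25, 7690), (3390, Cal, 1, ops, 30, x1, 25, 7690), (3390, Dee, 8, hr, 15, k2, 25, 7690), (3390, Dee, 8, hr, 30, x1, 25, 7690), (3390, Sam, 9, k2, 15, k2, 25, 7690), (3390, Sam, 9, k2, 30, x1, 25, 7690)}
Filtering on floor ≤ 4 leaves {(2380, Lee, 4, eng, 29, cs, 1, 4200), (2380, Lee, 4, eng, 29, cs, 4, 5000), (2380, Lee, 4, eng, 38, p1, 1, 4200), (2380, Lee, 4, eng, 38, p1, 4, 5000), (2380, Tai, 2, p3, 29, cs, 1, 4200), (2380, Tai, 2, p3, 29, cs, 4, 5000), (2380, Tai, 2, p3, 38, p1, 1, 4200), (2380, Tai, 2, p3, 38, p1, 4, 5000), (2650, Ada, 1, qa, 24, hr, 21, 5690), (2650, Ada, 1, qa, 34, rd, 21, 5690), (3390, Cal, 1, ops, 15, k2, 25, 7690), (3390, Cal, 1, ops, 30, x1, 25, 7690)}.
Projecting to dept, budget, floor: {(cs, 4200, 2), (cs, 4200, 4), (cs, 5000, 2), (cs, 5000, 4), (hr, 5690, 1), (k2, 7690, 1), (p1, 4200, 2), (p1, 4200, 4), (p1, 5000, 2), (p1, 5000, 4), (rd, 5690, 1), (x1, 7690, 1)}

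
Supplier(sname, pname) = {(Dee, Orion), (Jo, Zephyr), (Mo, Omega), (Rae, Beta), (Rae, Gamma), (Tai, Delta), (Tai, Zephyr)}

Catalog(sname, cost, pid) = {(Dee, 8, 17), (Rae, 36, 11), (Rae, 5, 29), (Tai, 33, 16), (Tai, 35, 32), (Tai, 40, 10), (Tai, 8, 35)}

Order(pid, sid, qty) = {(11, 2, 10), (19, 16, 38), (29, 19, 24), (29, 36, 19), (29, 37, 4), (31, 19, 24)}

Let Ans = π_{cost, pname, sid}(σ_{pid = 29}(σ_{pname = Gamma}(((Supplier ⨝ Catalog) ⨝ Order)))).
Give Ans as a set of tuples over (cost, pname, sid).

Supplier ⋈ Catalog (natural join on sname): {(Dee, Orion, 8, 17), (Rae, Beta, 36, 11), (Rae, Beta, 5, 29), (Rae, Gamma, 36, 11), (Rae, Gamma, 5, 29), (Tai, Delta, 33, 16), (Tai, Delta, 35, 32), (Tai, Delta, 40, 10), (Tai, Delta, 8, 35), (Tai, Zephyr, 33, 16), (Tai, Zephyr, 35, 32), (Tai, Zephyr, 40, 10), (Tai, Zephyr, 8, 35)}
(Supplier ⨝ Catalog) ⋈ Order (natural join on pid): {(Rae, Beta, 36, 11, 2, 10), (Rae, Beta, 5, 29, 19, 24), (Rae, Beta, 5, 29, 36, 19), (Rae, Beta, 5, 29, 37, 4), (Rae, Gamma, 36, 11, 2, 10), (Rae, Gamma, 5, 29, 19, 24), (Rae, Gamma, 5, 29, 36, 19), (Rae, Gamma, 5, 29, 37, 4)}
Filtering on pname = Gamma leaves {(Rae, Gamma, 36, 11, 2, 10), (Rae, Gamma, 5, 29, 19, 24), (Rae, Gamma, 5, 29, 36, 19), (Rae, Gamma, 5, 29, 37, 4)}.
Filtering on pid = 29 leaves {(Rae, Gamma, 5, 29, 19, 24), (Rae, Gamma, 5, 29, 36, 19), (Rae, Gamma, 5, 29, 37, 4)}.
π[cost, pname, sid]: project onto (cost, pname, sid) → {(5, Gamma, 19), (5, Gamma, 36), (5, Gamma, 37)}

{(5, Gamma, 19), (5, Gamma, 36), (5, Gamma, 37)}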